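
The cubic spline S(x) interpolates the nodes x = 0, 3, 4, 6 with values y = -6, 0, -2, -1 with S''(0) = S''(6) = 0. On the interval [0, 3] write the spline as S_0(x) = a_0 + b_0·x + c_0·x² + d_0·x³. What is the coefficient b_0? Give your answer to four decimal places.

3.6915

Let σ_i = S''(x_i). Step sizes h_i = 3, 1, 2; slopes of the chords Δ_i = (y_(i+1) - y_i)/h_i = 2, -2, 1/2.
  3·σ_0 + 8·σ_1 + 1·σ_2 = 6(Δ_1 - Δ_0) = -24
  1·σ_1 + 6·σ_2 + 2·σ_3 = 6(Δ_2 - Δ_1) = 15
Natural end conditions: σ_0 = σ_3 = 0.
Forward elimination and back-substitution give σ_0 = 0, σ_1 = -159/47, σ_2 = 144/47, σ_3 = 0.
On [0, 3], with S_0(x) = a_0 + b_0·x + c_0·x² + d_0·x³: c_0 = σ_0/2 = 0, d_0 = (σ_1 - σ_0)/(6h_0) = -53/282, b_0 = Δ_0 - h_0(2σ_0 + σ_1)/6 = 347/94.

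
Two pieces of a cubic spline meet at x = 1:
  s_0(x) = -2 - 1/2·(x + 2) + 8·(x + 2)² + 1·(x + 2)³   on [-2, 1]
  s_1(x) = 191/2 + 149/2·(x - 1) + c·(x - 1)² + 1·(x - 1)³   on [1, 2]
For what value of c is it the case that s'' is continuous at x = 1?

s_0''(x) = 16 + 6·(x + 2), so s_0''(1) = 34. On the right, s_1''(1) = 2c, so c = 17.

17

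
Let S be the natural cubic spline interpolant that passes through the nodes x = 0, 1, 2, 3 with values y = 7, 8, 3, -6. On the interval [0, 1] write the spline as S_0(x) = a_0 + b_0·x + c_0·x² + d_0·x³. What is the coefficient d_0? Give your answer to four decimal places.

With M_i denoting the second derivative at x_i, h_i = 1, 1, 1, and Δ_i = (y_(i+1) − y_i)/h_i = 1, -5, -9:
  1·M_0 + 4·M_1 + 1·M_2 = 6(Δ_1 - Δ_0) = -36
  1·M_1 + 4·M_2 + 1·M_3 = 6(Δ_2 - Δ_1) = -24
Natural end conditions: M_0 = M_3 = 0.
Solving the tridiagonal system: M_0 = 0, M_1 = -8, M_2 = -4, M_3 = 0.
On [0, 1], with S_0(x) = a_0 + b_0·x + c_0·x² + d_0·x³: c_0 = M_0/2 = 0, d_0 = (M_1 - M_0)/(6h_0) = -4/3, b_0 = Δ_0 - h_0(2M_0 + M_1)/6 = 7/3.

-1.3333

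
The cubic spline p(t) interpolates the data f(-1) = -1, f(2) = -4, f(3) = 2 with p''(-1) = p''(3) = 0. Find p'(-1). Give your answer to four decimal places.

-3.6250

Write σ_i for p''(x_i). With h_i = 3, 1 and divided differences Δ_i = -1, 6, the continuity of p' gives the tridiagonal system
  3·σ_0 + 8·σ_1 + 1·σ_2 = 6(Δ_1 - Δ_0) = 42
Natural end conditions: σ_0 = σ_2 = 0.
Solving: σ_0 = 0, σ_1 = 21/4, σ_2 = 0.
On [-1, 2], p'(t) = b_0 + 2c_0·(t + 1) + 3d_0·(t + 1)² with b_0 = Δ_0 - h_0(2σ_0 + σ_1)/6 = -29/8, c_0 = σ_0/2 = 0, d_0 = (σ_1 - σ_0)/(6h_0) = 7/24. So p'(-1) = -29/8.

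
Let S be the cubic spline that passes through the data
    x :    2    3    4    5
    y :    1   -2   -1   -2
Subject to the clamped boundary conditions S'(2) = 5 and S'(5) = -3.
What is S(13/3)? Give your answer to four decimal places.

Write M_i for S''(x_i). With h_i = 1, 1, 1 and divided differences Δ_i = -3, 1, -1, the continuity of S' gives the tridiagonal system
  1·M_0 + 4·M_1 + 1·M_2 = 6(Δ_1 - Δ_0) = 24
  1·M_1 + 4·M_2 + 1·M_3 = 6(Δ_2 - Δ_1) = -12
Clamped end conditions give two more equations: 2h_0·M_0 + h_0·M_1 = 6(Δ_0 - S'(2)) = -48 and h_2·M_2 + 2h_2·M_3 = 6(S'(5) - Δ_2) = -12.
Solving: M_0 = -476/15, M_1 = 232/15, M_2 = -92/15, M_3 = -44/15.
On [4, 5], S(x) = -1 + 23/15·(x - 4) - 46/15·(x - 4)² + 8/15·(x - 4)³.
With (x - 4) = 1/3: S(13/3) = -328/405.

-0.8099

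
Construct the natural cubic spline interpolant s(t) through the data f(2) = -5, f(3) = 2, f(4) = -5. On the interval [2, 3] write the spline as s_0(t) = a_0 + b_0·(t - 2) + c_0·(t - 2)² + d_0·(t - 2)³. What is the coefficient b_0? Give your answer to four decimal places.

Let σ_i = s''(x_i). Step sizes h_i = 1, 1; slopes of the chords Δ_i = (y_(i+1) - y_i)/h_i = 7, -7.
  1·σ_0 + 4·σ_1 + 1·σ_2 = 6(Δ_1 - Δ_0) = -84
Natural end conditions: σ_0 = σ_2 = 0.
Hence σ_0 = 0, σ_1 = -21, σ_2 = 0.
On [2, 3], with s_0(t) = a_0 + b_0·(t - 2) + c_0·(t - 2)² + d_0·(t - 2)³: c_0 = σ_0/2 = 0, d_0 = (σ_1 - σ_0)/(6h_0) = -7/2, b_0 = Δ_0 - h_0(2σ_0 + σ_1)/6 = 21/2.

10.5000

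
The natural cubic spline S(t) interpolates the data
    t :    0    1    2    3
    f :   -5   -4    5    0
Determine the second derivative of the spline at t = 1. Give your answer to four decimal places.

Write M_i for S''(x_i). With h_i = 1, 1, 1 and divided differences Δ_i = 1, 9, -5, the continuity of S' gives the tridiagonal system
  1·M_0 + 4·M_1 + 1·M_2 = 6(Δ_1 - Δ_0) = 48
  1·M_1 + 4·M_2 + 1·M_3 = 6(Δ_2 - Δ_1) = -84
Natural end conditions: M_0 = M_3 = 0.
Forward elimination and back-substitution give M_0 = 0, M_1 = 92/5, M_2 = -128/5, M_3 = 0.

18.4000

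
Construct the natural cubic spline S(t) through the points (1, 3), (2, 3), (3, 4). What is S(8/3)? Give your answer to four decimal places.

3.5926

Write σ_i for S''(x_i). With h_i = 1, 1 and divided differences Δ_i = 0, 1, the continuity of S' gives the tridiagonal system
  1·σ_0 + 4·σ_1 + 1·σ_2 = 6(Δ_1 - Δ_0) = 6
Natural end conditions: σ_0 = σ_2 = 0.
Forward elimination and back-substitution give σ_0 = 0, σ_1 = 3/2, σ_2 = 0.
On [2, 3], S(t) = 3 + 1/2·(t - 2) + 3/4·(t - 2)² - 1/4·(t - 2)³.
With (t - 2) = 2/3: S(8/3) = 97/27.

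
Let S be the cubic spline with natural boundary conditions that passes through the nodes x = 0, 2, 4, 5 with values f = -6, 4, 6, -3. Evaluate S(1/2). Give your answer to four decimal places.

Let m_i = S''(x_i). Step sizes h_i = 2, 2, 1; slopes of the chords Δ_i = (y_(i+1) - y_i)/h_i = 5, 1, -9.
  2·m_0 + 8·m_1 + 2·m_2 = 6(Δ_1 - Δ_0) = -24
  2·m_1 + 6·m_2 + 1·m_3 = 6(Δ_2 - Δ_1) = -60
Natural end conditions: m_0 = m_3 = 0.
Solving: m_0 = 0, m_1 = -6/11, m_2 = -108/11, m_3 = 0.
On [0, 2], S(x) = -6 + 57/11·x + 0·x² - 1/22·x³.
With x = 1/2: S(1/2) = -601/176.

-3.4148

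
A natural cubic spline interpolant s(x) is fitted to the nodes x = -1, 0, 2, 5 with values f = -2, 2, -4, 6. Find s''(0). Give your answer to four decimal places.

-8.8571

Write M_i for s''(x_i). With h_i = 1, 2, 3 and divided differences Δ_i = 4, -3, 10/3, the continuity of s' gives the tridiagonal system
  1·M_0 + 6·M_1 + 2·M_2 = 6(Δ_1 - Δ_0) = -42
  2·M_1 + 10·M_2 + 3·M_3 = 6(Δ_2 - Δ_1) = 38
Natural end conditions: M_0 = M_3 = 0.
Solving the tridiagonal system: M_0 = 0, M_1 = -62/7, M_2 = 39/7, M_3 = 0.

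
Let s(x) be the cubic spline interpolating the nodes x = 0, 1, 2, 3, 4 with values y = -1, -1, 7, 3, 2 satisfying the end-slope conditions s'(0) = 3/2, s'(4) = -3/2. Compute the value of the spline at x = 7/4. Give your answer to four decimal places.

With M_i denoting the second derivative at x_i, h_i = 1, 1, 1, 1, and Δ_i = (y_(i+1) − y_i)/h_i = 0, 8, -4, -1:
  1·M_0 + 4·M_1 + 1·M_2 = 6(Δ_1 - Δ_0) = 48
  1·M_1 + 4·M_2 + 1·M_3 = 6(Δ_2 - Δ_1) = -72
  1·M_2 + 4·M_3 + 1·M_4 = 6(Δ_3 - Δ_2) = 18
Clamped end conditions give two more equations: 2h_0·M_0 + h_0·M_1 = 6(Δ_0 - s'(0)) = -9 and h_3·M_3 + 2h_3·M_4 = 6(s'(4) - Δ_3) = -3.
Hence M_0 = -111/7, M_1 = 159/7, M_2 = -27, M_3 = 93/7, M_4 = -57/7.
On [1, 2], s(x) = -1 + 69/14·(x - 1) + 159/14·(x - 1)² - 58/7·(x - 1)³.
With (x - 1) = 3/4: s(7/4) = 313/56.

5.5893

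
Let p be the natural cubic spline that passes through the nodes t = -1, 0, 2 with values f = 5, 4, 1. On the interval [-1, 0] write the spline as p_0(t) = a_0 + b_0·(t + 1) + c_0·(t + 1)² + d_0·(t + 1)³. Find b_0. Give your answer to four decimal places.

Write M_i for p''(x_i). With h_i = 1, 2 and divided differences Δ_i = -1, -3/2, the continuity of p' gives the tridiagonal system
  1·M_0 + 6·M_1 + 2·M_2 = 6(Δ_1 - Δ_0) = -3
Natural end conditions: M_0 = M_2 = 0.
Forward elimination and back-substitution give M_0 = 0, M_1 = -1/2, M_2 = 0.
On [-1, 0], with p_0(t) = a_0 + b_0·(t + 1) + c_0·(t + 1)² + d_0·(t + 1)³: c_0 = M_0/2 = 0, d_0 = (M_1 - M_0)/(6h_0) = -1/12, b_0 = Δ_0 - h_0(2M_0 + M_1)/6 = -11/12.

-0.9167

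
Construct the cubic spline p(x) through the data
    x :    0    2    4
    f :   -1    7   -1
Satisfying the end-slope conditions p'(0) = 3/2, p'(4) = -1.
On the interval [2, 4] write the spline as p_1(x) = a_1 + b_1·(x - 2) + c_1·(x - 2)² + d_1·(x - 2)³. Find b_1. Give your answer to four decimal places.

-0.1250

Let M_i = p''(x_i). Step sizes h_i = 2, 2; slopes of the chords Δ_i = (y_(i+1) - y_i)/h_i = 4, -4.
  2·M_0 + 8·M_1 + 2·M_2 = 6(Δ_1 - Δ_0) = -48
Clamped end conditions give two more equations: 2h_0·M_0 + h_0·M_1 = 6(Δ_0 - p'(0)) = 15 and h_1·M_1 + 2h_1·M_2 = 6(p'(4) - Δ_1) = 18.
Solving: M_0 = 73/8, M_1 = -43/4, M_2 = 79/8.
On [2, 4], with p_1(x) = a_1 + b_1·(x - 2) + c_1·(x - 2)² + d_1·(x - 2)³: c_1 = M_1/2 = -43/8, d_1 = (M_2 - M_1)/(6h_1) = 55/32, b_1 = Δ_1 - h_1(2M_1 + M_2)/6 = -1/8.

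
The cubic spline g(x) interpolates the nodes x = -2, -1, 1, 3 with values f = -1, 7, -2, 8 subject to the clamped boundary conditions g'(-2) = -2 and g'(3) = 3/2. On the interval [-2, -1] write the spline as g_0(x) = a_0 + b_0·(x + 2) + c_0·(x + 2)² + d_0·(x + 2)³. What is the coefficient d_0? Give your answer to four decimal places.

-11.3043

Write σ_i for g''(x_i). With h_i = 1, 2, 2 and divided differences Δ_i = 8, -9/2, 5, the continuity of g' gives the tridiagonal system
  1·σ_0 + 6·σ_1 + 2·σ_2 = 6(Δ_1 - Δ_0) = -75
  2·σ_1 + 8·σ_2 + 2·σ_3 = 6(Δ_2 - Δ_1) = 57
Clamped end conditions give two more equations: 2h_0·σ_0 + h_0·σ_1 = 6(Δ_0 - g'(-2)) = 60 and h_2·σ_2 + 2h_2·σ_3 = 6(g'(3) - Δ_2) = -21.
Forward elimination and back-substitution give σ_0 = 980/23, σ_1 = -580/23, σ_2 = 775/46, σ_3 = -629/46.
On [-2, -1], with g_0(x) = a_0 + b_0·(x + 2) + c_0·(x + 2)² + d_0·(x + 2)³: c_0 = σ_0/2 = 490/23, d_0 = (σ_1 - σ_0)/(6h_0) = -260/23, b_0 = Δ_0 - h_0(2σ_0 + σ_1)/6 = -2.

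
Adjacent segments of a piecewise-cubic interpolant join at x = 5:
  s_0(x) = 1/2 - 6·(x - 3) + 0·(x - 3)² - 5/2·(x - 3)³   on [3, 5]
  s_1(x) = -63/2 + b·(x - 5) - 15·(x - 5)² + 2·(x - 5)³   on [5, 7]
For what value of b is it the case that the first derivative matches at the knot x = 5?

s_0'(x) = -6 + 0·(x - 3) - 15/2·(x - 3)², so s_0'(5) = -36. On the right, s_1'(5) = b, so b = -36.

-36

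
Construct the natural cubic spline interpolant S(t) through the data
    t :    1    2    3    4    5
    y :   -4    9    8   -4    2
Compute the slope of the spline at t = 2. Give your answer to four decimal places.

7.7143

Put σ_i = S'' at the i-th knot. Here h = (1, 1, 1, 1) and Δ = (13, -1, -12, 6), so the interior equations h_(i-1)·σ_(i-1) + 2(h_(i-1)+h_i)·σ_i + h_i·σ_(i+1) = 6(Δ_i − Δ_(i-1)) read
  1·σ_0 + 4·σ_1 + 1·σ_2 = 6(Δ_1 - Δ_0) = -84
  1·σ_1 + 4·σ_2 + 1·σ_3 = 6(Δ_2 - Δ_1) = -66
  1·σ_2 + 4·σ_3 + 1·σ_4 = 6(Δ_3 - Δ_2) = 108
Natural end conditions: σ_0 = σ_4 = 0.
Hence σ_0 = 0, σ_1 = -111/7, σ_2 = -144/7, σ_3 = 225/7, σ_4 = 0.
On [2, 3], S'(t) = b_1 + 2c_1·(t - 2) + 3d_1·(t - 2)² with b_1 = Δ_1 - h_1(2σ_1 + σ_2)/6 = 54/7, c_1 = σ_1/2 = -111/14, d_1 = (σ_2 - σ_1)/(6h_1) = -11/14. So S'(2) = 54/7.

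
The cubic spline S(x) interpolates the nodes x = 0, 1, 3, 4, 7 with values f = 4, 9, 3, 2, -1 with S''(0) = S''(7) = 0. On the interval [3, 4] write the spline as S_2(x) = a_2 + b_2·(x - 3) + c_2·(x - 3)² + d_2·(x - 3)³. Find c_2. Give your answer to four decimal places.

2.6880

Let m_i = S''(x_i). Step sizes h_i = 1, 2, 1, 3; slopes of the chords Δ_i = (y_(i+1) - y_i)/h_i = 5, -3, -1, -1.
  1·m_0 + 6·m_1 + 2·m_2 = 6(Δ_1 - Δ_0) = -48
  2·m_1 + 6·m_2 + 1·m_3 = 6(Δ_2 - Δ_1) = 12
  1·m_2 + 8·m_3 + 3·m_4 = 6(Δ_3 - Δ_2) = 0
Natural end conditions: m_0 = m_4 = 0.
Hence m_0 = 0, m_1 = -1224/125, m_2 = 672/125, m_3 = -84/125, m_4 = 0.
On [3, 4], with S_2(x) = a_2 + b_2·(x - 3) + c_2·(x - 3)² + d_2·(x - 3)³: c_2 = m_2/2 = 336/125, d_2 = (m_3 - m_2)/(6h_2) = -126/125, b_2 = Δ_2 - h_2(2m_2 + m_3)/6 = -67/25.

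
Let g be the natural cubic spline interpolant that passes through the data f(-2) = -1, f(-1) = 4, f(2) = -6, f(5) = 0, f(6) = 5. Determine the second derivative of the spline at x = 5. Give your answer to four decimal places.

Let M_i = g''(x_i). Step sizes h_i = 1, 3, 3, 1; slopes of the chords Δ_i = (y_(i+1) - y_i)/h_i = 5, -10/3, 2, 5.
  1·M_0 + 8·M_1 + 3·M_2 = 6(Δ_1 - Δ_0) = -50
  3·M_1 + 12·M_2 + 3·M_3 = 6(Δ_2 - Δ_1) = 32
  3·M_2 + 8·M_3 + 1·M_4 = 6(Δ_3 - Δ_2) = 18
Natural end conditions: M_0 = M_4 = 0.
Hence M_0 = 0, M_1 = -413/52, M_2 = 176/39, M_3 = 29/52, M_4 = 0.

0.5577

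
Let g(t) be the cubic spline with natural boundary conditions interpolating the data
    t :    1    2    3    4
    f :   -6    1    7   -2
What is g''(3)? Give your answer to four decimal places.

With M_i denoting the second derivative at x_i, h_i = 1, 1, 1, and Δ_i = (y_(i+1) − y_i)/h_i = 7, 6, -9:
  1·M_0 + 4·M_1 + 1·M_2 = 6(Δ_1 - Δ_0) = -6
  1·M_1 + 4·M_2 + 1·M_3 = 6(Δ_2 - Δ_1) = -90
Natural end conditions: M_0 = M_3 = 0.
Forward elimination and back-substitution give M_0 = 0, M_1 = 22/5, M_2 = -118/5, M_3 = 0.

-23.6000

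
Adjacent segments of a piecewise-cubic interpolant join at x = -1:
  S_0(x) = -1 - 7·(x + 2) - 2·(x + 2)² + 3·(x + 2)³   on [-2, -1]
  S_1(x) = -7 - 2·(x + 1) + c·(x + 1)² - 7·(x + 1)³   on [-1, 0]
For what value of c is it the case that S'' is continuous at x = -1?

7

S_0''(x) = -4 + 18·(x + 2), so S_0''(-1) = 14. On the right, S_1''(-1) = 2c, so c = 7.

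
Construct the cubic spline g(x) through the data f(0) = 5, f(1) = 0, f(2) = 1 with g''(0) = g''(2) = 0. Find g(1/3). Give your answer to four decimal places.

Write m_i for g''(x_i). With h_i = 1, 1 and divided differences Δ_i = -5, 1, the continuity of g' gives the tridiagonal system
  1·m_0 + 4·m_1 + 1·m_2 = 6(Δ_1 - Δ_0) = 36
Natural end conditions: m_0 = m_2 = 0.
Hence m_0 = 0, m_1 = 9, m_2 = 0.
On [0, 1], g(x) = 5 - 13/2·x + 0·x² + 3/2·x³.
With x = 1/3: g(1/3) = 26/9.

2.8889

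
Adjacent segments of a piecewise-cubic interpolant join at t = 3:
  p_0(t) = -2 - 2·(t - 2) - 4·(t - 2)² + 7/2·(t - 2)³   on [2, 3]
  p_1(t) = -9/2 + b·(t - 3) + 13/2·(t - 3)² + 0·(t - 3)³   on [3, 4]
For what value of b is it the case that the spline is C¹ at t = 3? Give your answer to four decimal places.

p_0'(t) = -2 - 8·(t - 2) + 21/2·(t - 2)², so p_0'(3) = 1/2. On the right, p_1'(3) = b, so b = 1/2.

0.5000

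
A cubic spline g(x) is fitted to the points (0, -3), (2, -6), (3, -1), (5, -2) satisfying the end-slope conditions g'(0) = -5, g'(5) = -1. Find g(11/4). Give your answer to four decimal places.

-2.1094

Write M_i for g''(x_i). With h_i = 2, 1, 2 and divided differences Δ_i = -3/2, 5, -1/2, the continuity of g' gives the tridiagonal system
  2·M_0 + 6·M_1 + 1·M_2 = 6(Δ_1 - Δ_0) = 39
  1·M_1 + 6·M_2 + 2·M_3 = 6(Δ_2 - Δ_1) = -33
Clamped end conditions give two more equations: 2h_0·M_0 + h_0·M_1 = 6(Δ_0 - g'(0)) = 21 and h_2·M_2 + 2h_2·M_3 = 6(g'(5) - Δ_2) = -3.
Hence M_0 = 13/8, M_1 = 29/4, M_2 = -31/4, M_3 = 25/8.
On [2, 3], g(x) = -6 + 31/8·(x - 2) + 29/8·(x - 2)² - 5/2·(x - 2)³.
With (x - 2) = 3/4: g(11/4) = -135/64.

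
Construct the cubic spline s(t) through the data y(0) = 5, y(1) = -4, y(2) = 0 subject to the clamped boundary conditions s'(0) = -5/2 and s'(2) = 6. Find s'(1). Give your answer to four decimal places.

-4.6250

Write σ_i for s''(x_i). With h_i = 1, 1 and divided differences Δ_i = -9, 4, the continuity of s' gives the tridiagonal system
  1·σ_0 + 4·σ_1 + 1·σ_2 = 6(Δ_1 - Δ_0) = 78
Clamped end conditions give two more equations: 2h_0·σ_0 + h_0·σ_1 = 6(Δ_0 - s'(0)) = -39 and h_1·σ_1 + 2h_1·σ_2 = 6(s'(2) - Δ_1) = 12.
Solving: σ_0 = -139/4, σ_1 = 61/2, σ_2 = -37/4.
On [1, 2], s'(t) = b_1 + 2c_1·(t - 1) + 3d_1·(t - 1)² with b_1 = Δ_1 - h_1(2σ_1 + σ_2)/6 = -37/8, c_1 = σ_1/2 = 61/4, d_1 = (σ_2 - σ_1)/(6h_1) = -53/8. So s'(1) = -37/8.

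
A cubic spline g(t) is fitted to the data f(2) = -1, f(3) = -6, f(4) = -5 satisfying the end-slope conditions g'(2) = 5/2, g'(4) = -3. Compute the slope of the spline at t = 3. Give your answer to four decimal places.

Put σ_i = g'' at the i-th knot. Here h = (1, 1) and Δ = (-5, 1), so the interior equations h_(i-1)·σ_(i-1) + 2(h_(i-1)+h_i)·σ_i + h_i·σ_(i+1) = 6(Δ_i − Δ_(i-1)) read
  1·σ_0 + 4·σ_1 + 1·σ_2 = 6(Δ_1 - Δ_0) = 36
Clamped end conditions give two more equations: 2h_0·σ_0 + h_0·σ_1 = 6(Δ_0 - g'(2)) = -45 and h_1·σ_1 + 2h_1·σ_2 = 6(g'(4) - Δ_1) = -24.
Solving: σ_0 = -137/4, σ_1 = 47/2, σ_2 = -95/4.
On [3, 4], g'(t) = b_1 + 2c_1·(t - 3) + 3d_1·(t - 3)² with b_1 = Δ_1 - h_1(2σ_1 + σ_2)/6 = -23/8, c_1 = σ_1/2 = 47/4, d_1 = (σ_2 - σ_1)/(6h_1) = -63/8. So g'(3) = -23/8.

-2.8750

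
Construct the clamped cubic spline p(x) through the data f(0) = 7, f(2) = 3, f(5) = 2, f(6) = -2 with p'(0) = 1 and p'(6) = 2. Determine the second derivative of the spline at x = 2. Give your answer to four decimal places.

4.4872

Put σ_i = p'' at the i-th knot. Here h = (2, 3, 1) and Δ = (-2, -1/3, -4), so the interior equations h_(i-1)·σ_(i-1) + 2(h_(i-1)+h_i)·σ_i + h_i·σ_(i+1) = 6(Δ_i − Δ_(i-1)) read
  2·σ_0 + 10·σ_1 + 3·σ_2 = 6(Δ_1 - Δ_0) = 10
  3·σ_1 + 8·σ_2 + 1·σ_3 = 6(Δ_2 - Δ_1) = -22
Clamped end conditions give two more equations: 2h_0·σ_0 + h_0·σ_1 = 6(Δ_0 - p'(0)) = -18 and h_2·σ_2 + 2h_2·σ_3 = 6(p'(6) - Δ_2) = 36.
Forward elimination and back-substitution give σ_0 = -263/39, σ_1 = 175/39, σ_2 = -278/39, σ_3 = 841/39.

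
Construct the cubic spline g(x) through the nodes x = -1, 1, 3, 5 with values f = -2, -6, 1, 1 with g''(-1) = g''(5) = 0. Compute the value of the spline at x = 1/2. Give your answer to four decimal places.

-6.1156

Write m_i for g''(x_i). With h_i = 2, 2, 2 and divided differences Δ_i = -2, 7/2, 0, the continuity of g' gives the tridiagonal system
  2·m_0 + 8·m_1 + 2·m_2 = 6(Δ_1 - Δ_0) = 33
  2·m_1 + 8·m_2 + 2·m_3 = 6(Δ_2 - Δ_1) = -21
Natural end conditions: m_0 = m_3 = 0.
Solving the tridiagonal system: m_0 = 0, m_1 = 51/10, m_2 = -39/10, m_3 = 0.
On [-1, 1], g(x) = -2 - 37/10·(x + 1) + 0·(x + 1)² + 17/40·(x + 1)³.
With (x + 1) = 3/2: g(1/2) = -1957/320.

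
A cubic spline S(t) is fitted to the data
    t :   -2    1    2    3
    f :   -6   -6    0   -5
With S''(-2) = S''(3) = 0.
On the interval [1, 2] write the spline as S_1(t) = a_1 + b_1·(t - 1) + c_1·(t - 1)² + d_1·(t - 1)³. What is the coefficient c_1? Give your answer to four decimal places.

Write σ_i for S''(x_i). With h_i = 3, 1, 1 and divided differences Δ_i = 0, 6, -5, the continuity of S' gives the tridiagonal system
  3·σ_0 + 8·σ_1 + 1·σ_2 = 6(Δ_1 - Δ_0) = 36
  1·σ_1 + 4·σ_2 + 1·σ_3 = 6(Δ_2 - Δ_1) = -66
Natural end conditions: σ_0 = σ_3 = 0.
Forward elimination and back-substitution give σ_0 = 0, σ_1 = 210/31, σ_2 = -564/31, σ_3 = 0.
On [1, 2], with S_1(t) = a_1 + b_1·(t - 1) + c_1·(t - 1)² + d_1·(t - 1)³: c_1 = σ_1/2 = 105/31, d_1 = (σ_2 - σ_1)/(6h_1) = -129/31, b_1 = Δ_1 - h_1(2σ_1 + σ_2)/6 = 210/31.

3.3871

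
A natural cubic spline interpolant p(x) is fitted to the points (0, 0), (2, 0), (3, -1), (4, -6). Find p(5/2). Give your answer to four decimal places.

Write M_i for p''(x_i). With h_i = 2, 1, 1 and divided differences Δ_i = 0, -1, -5, the continuity of p' gives the tridiagonal system
  2·M_0 + 6·M_1 + 1·M_2 = 6(Δ_1 - Δ_0) = -6
  1·M_1 + 4·M_2 + 1·M_3 = 6(Δ_2 - Δ_1) = -24
Natural end conditions: M_0 = M_3 = 0.
Forward elimination and back-substitution give M_0 = 0, M_1 = 0, M_2 = -6, M_3 = 0.
On [2, 3], p(x) = 0 + 0·(x - 2) + 0·(x - 2)² - 1·(x - 2)³.
With (x - 2) = 1/2: p(5/2) = -1/8.

-0.1250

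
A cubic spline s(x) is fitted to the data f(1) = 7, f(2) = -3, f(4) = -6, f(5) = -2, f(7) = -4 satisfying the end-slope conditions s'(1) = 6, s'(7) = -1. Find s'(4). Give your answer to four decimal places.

4.8226

With M_i denoting the second derivative at x_i, h_i = 1, 2, 1, 2, and Δ_i = (y_(i+1) − y_i)/h_i = -10, -3/2, 4, -1:
  1·M_0 + 6·M_1 + 2·M_2 = 6(Δ_1 - Δ_0) = 51
  2·M_1 + 6·M_2 + 1·M_3 = 6(Δ_2 - Δ_1) = 33
  1·M_2 + 6·M_3 + 2·M_4 = 6(Δ_3 - Δ_2) = -30
Clamped end conditions give two more equations: 2h_0·M_0 + h_0·M_1 = 6(Δ_0 - s'(1)) = -96 and h_3·M_3 + 2h_3·M_4 = 6(s'(7) - Δ_3) = 0.
Forward elimination and back-substitution give M_0 = -5291/93, M_1 = 1654/93, M_2 = 55/93, M_3 = -569/93, M_4 = 569/186.
On [4, 5], s'(x) = b_2 + 2c_2·(x - 4) + 3d_2·(x - 4)² with b_2 = Δ_2 - h_2(2M_2 + M_3)/6 = 299/62, c_2 = M_2/2 = 55/186, d_2 = (M_3 - M_2)/(6h_2) = -104/93. So s'(4) = 299/62.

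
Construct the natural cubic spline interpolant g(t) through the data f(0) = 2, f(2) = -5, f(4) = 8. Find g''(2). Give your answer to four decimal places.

Put σ_i = g'' at the i-th knot. Here h = (2, 2) and Δ = (-7/2, 13/2), so the interior equations h_(i-1)·σ_(i-1) + 2(h_(i-1)+h_i)·σ_i + h_i·σ_(i+1) = 6(Δ_i − Δ_(i-1)) read
  2·σ_0 + 8·σ_1 + 2·σ_2 = 6(Δ_1 - Δ_0) = 60
Natural end conditions: σ_0 = σ_2 = 0.
Solving the tridiagonal system: σ_0 = 0, σ_1 = 15/2, σ_2 = 0.

7.5000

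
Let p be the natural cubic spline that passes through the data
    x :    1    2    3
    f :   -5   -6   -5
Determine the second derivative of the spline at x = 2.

3

Let m_i = p''(x_i). Step sizes h_i = 1, 1; slopes of the chords Δ_i = (y_(i+1) - y_i)/h_i = -1, 1.
  1·m_0 + 4·m_1 + 1·m_2 = 6(Δ_1 - Δ_0) = 12
Natural end conditions: m_0 = m_2 = 0.
Solving the tridiagonal system: m_0 = 0, m_1 = 3, m_2 = 0.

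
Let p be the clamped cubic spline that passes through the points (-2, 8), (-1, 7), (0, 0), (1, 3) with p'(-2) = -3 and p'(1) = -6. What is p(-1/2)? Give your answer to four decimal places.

2.8750

Let M_i = p''(x_i). Step sizes h_i = 1, 1, 1; slopes of the chords Δ_i = (y_(i+1) - y_i)/h_i = -1, -7, 3.
  1·M_0 + 4·M_1 + 1·M_2 = 6(Δ_1 - Δ_0) = -36
  1·M_1 + 4·M_2 + 1·M_3 = 6(Δ_2 - Δ_1) = 60
Clamped end conditions give two more equations: 2h_0·M_0 + h_0·M_1 = 6(Δ_0 - p'(-2)) = 12 and h_2·M_2 + 2h_2·M_3 = 6(p'(1) - Δ_2) = -54.
Hence M_0 = 82/5, M_1 = -104/5, M_2 = 154/5, M_3 = -212/5.
On [-1, 0], p(x) = 7 - 26/5·(x + 1) - 52/5·(x + 1)² + 43/5·(x + 1)³.
With (x + 1) = 1/2: p(-1/2) = 23/8.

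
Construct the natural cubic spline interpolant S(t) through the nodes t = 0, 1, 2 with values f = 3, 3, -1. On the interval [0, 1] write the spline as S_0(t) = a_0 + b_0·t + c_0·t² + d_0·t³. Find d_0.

Put σ_i = S'' at the i-th knot. Here h = (1, 1) and Δ = (0, -4), so the interior equations h_(i-1)·σ_(i-1) + 2(h_(i-1)+h_i)·σ_i + h_i·σ_(i+1) = 6(Δ_i − Δ_(i-1)) read
  1·σ_0 + 4·σ_1 + 1·σ_2 = 6(Δ_1 - Δ_0) = -24
Natural end conditions: σ_0 = σ_2 = 0.
Solving the tridiagonal system: σ_0 = 0, σ_1 = -6, σ_2 = 0.
On [0, 1], with S_0(t) = a_0 + b_0·t + c_0·t² + d_0·t³: c_0 = σ_0/2 = 0, d_0 = (σ_1 - σ_0)/(6h_0) = -1, b_0 = Δ_0 - h_0(2σ_0 + σ_1)/6 = 1.

-1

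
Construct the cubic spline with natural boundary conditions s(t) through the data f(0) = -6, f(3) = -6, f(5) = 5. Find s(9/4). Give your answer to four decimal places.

-7.6242

Write σ_i for s''(x_i). With h_i = 3, 2 and divided differences Δ_i = 0, 11/2, the continuity of s' gives the tridiagonal system
  3·σ_0 + 10·σ_1 + 2·σ_2 = 6(Δ_1 - Δ_0) = 33
Natural end conditions: σ_0 = σ_2 = 0.
Hence σ_0 = 0, σ_1 = 33/10, σ_2 = 0.
On [0, 3], s(t) = -6 - 33/20·t + 0·t² + 11/60·t³.
With t = 9/4: s(9/4) = -9759/1280.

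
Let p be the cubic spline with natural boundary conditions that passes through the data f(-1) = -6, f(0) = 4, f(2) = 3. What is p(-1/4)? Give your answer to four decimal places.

Put σ_i = p'' at the i-th knot. Here h = (1, 2) and Δ = (10, -1/2), so the interior equations h_(i-1)·σ_(i-1) + 2(h_(i-1)+h_i)·σ_i + h_i·σ_(i+1) = 6(Δ_i − Δ_(i-1)) read
  1·σ_0 + 6·σ_1 + 2·σ_2 = 6(Δ_1 - Δ_0) = -63
Natural end conditions: σ_0 = σ_2 = 0.
Solving: σ_0 = 0, σ_1 = -21/2, σ_2 = 0.
On [-1, 0], p(x) = -6 + 47/4·(x + 1) + 0·(x + 1)² - 7/4·(x + 1)³.
With (x + 1) = 3/4: p(-1/4) = 531/256.

2.0742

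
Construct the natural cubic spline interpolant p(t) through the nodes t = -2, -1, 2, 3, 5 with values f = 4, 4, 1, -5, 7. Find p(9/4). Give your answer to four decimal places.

-0.6833

Write M_i for p''(x_i). With h_i = 1, 3, 1, 2 and divided differences Δ_i = 0, -1, -6, 6, the continuity of p' gives the tridiagonal system
  1·M_0 + 8·M_1 + 3·M_2 = 6(Δ_1 - Δ_0) = -6
  3·M_1 + 8·M_2 + 1·M_3 = 6(Δ_2 - Δ_1) = -30
  1·M_2 + 6·M_3 + 2·M_4 = 6(Δ_3 - Δ_2) = 72
Natural end conditions: M_0 = M_4 = 0.
Solving the tridiagonal system: M_0 = 0, M_1 = 237/161, M_2 = -954/161, M_3 = 2091/161, M_4 = 0.
On [2, 3], p(t) = 1 - 1993/322·(t - 2) - 477/161·(t - 2)² + 145/46·(t - 2)³.
With (t - 2) = 1/4: p(9/4) = -14081/20608.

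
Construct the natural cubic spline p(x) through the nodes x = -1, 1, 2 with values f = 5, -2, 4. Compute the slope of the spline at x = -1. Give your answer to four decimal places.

Put m_i = p'' at the i-th knot. Here h = (2, 1) and Δ = (-7/2, 6), so the interior equations h_(i-1)·m_(i-1) + 2(h_(i-1)+h_i)·m_i + h_i·m_(i+1) = 6(Δ_i − Δ_(i-1)) read
  2·m_0 + 6·m_1 + 1·m_2 = 6(Δ_1 - Δ_0) = 57
Natural end conditions: m_0 = m_2 = 0.
Solving the tridiagonal system: m_0 = 0, m_1 = 19/2, m_2 = 0.
On [-1, 1], p'(x) = b_0 + 2c_0·(x + 1) + 3d_0·(x + 1)² with b_0 = Δ_0 - h_0(2m_0 + m_1)/6 = -20/3, c_0 = m_0/2 = 0, d_0 = (m_1 - m_0)/(6h_0) = 19/24. So p'(-1) = -20/3.

-6.6667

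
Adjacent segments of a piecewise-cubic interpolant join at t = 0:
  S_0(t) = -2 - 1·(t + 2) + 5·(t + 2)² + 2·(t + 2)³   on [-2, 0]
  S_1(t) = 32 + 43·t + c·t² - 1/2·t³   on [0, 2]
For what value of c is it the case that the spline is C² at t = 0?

S_0''(t) = 10 + 12·(t + 2), so S_0''(0) = 34. On the right, S_1''(0) = 2c, so c = 17.

17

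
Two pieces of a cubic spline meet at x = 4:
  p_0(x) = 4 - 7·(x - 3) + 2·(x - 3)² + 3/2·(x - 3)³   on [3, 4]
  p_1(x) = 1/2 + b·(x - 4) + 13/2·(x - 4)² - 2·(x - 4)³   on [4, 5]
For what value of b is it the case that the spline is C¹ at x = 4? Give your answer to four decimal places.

1.5000

p_0'(x) = -7 + 4·(x - 3) + 9/2·(x - 3)², so p_0'(4) = 3/2. On the right, p_1'(4) = b, so b = 3/2.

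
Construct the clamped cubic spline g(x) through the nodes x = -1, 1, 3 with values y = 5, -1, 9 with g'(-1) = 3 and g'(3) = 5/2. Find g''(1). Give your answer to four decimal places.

Put M_i = g'' at the i-th knot. Here h = (2, 2) and Δ = (-3, 5), so the interior equations h_(i-1)·M_(i-1) + 2(h_(i-1)+h_i)·M_i + h_i·M_(i+1) = 6(Δ_i − Δ_(i-1)) read
  2·M_0 + 8·M_1 + 2·M_2 = 6(Δ_1 - Δ_0) = 48
Clamped end conditions give two more equations: 2h_0·M_0 + h_0·M_1 = 6(Δ_0 - g'(-1)) = -36 and h_1·M_1 + 2h_1·M_2 = 6(g'(3) - Δ_1) = -15.
Solving the tridiagonal system: M_0 = -121/8, M_1 = 49/4, M_2 = -79/8.

12.2500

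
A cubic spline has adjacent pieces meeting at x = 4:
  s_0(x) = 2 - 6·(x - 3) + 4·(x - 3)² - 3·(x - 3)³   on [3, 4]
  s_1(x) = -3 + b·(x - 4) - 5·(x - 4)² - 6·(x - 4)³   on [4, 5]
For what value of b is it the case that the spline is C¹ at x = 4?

s_0'(x) = -6 + 8·(x - 3) - 9·(x - 3)², so s_0'(4) = -7. On the right, s_1'(4) = b, so b = -7.

-7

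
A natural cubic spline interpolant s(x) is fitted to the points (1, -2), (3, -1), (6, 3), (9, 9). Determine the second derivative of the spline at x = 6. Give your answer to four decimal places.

With M_i denoting the second derivative at x_i, h_i = 2, 3, 3, and Δ_i = (y_(i+1) − y_i)/h_i = 1/2, 4/3, 2:
  2·M_0 + 10·M_1 + 3·M_2 = 6(Δ_1 - Δ_0) = 5
  3·M_1 + 12·M_2 + 3·M_3 = 6(Δ_2 - Δ_1) = 4
Natural end conditions: M_0 = M_3 = 0.
Hence M_0 = 0, M_1 = 16/37, M_2 = 25/111, M_3 = 0.

0.2252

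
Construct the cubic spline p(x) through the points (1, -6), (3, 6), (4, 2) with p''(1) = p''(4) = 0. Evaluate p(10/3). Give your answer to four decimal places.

5.2840

With M_i denoting the second derivative at x_i, h_i = 2, 1, and Δ_i = (y_(i+1) − y_i)/h_i = 6, -4:
  2·M_0 + 6·M_1 + 1·M_2 = 6(Δ_1 - Δ_0) = -60
Natural end conditions: M_0 = M_2 = 0.
Solving the tridiagonal system: M_0 = 0, M_1 = -10, M_2 = 0.
On [3, 4], p(x) = 6 - 2/3·(x - 3) - 5·(x - 3)² + 5/3·(x - 3)³.
With (x - 3) = 1/3: p(10/3) = 428/81.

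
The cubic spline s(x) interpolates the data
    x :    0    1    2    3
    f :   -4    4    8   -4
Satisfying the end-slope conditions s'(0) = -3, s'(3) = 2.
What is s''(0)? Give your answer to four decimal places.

35.7333

Write σ_i for s''(x_i). With h_i = 1, 1, 1 and divided differences Δ_i = 8, 4, -12, the continuity of s' gives the tridiagonal system
  1·σ_0 + 4·σ_1 + 1·σ_2 = 6(Δ_1 - Δ_0) = -24
  1·σ_1 + 4·σ_2 + 1·σ_3 = 6(Δ_2 - Δ_1) = -96
Clamped end conditions give two more equations: 2h_0·σ_0 + h_0·σ_1 = 6(Δ_0 - s'(0)) = 66 and h_2·σ_2 + 2h_2·σ_3 = 6(s'(3) - Δ_2) = 84.
Solving: σ_0 = 536/15, σ_1 = -82/15, σ_2 = -568/15, σ_3 = 914/15.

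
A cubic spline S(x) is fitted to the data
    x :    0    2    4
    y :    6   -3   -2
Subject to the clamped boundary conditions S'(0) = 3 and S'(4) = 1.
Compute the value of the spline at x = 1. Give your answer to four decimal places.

3.2500

With σ_i denoting the second derivative at x_i, h_i = 2, 2, and Δ_i = (y_(i+1) − y_i)/h_i = -9/2, 1/2:
  2·σ_0 + 8·σ_1 + 2·σ_2 = 6(Δ_1 - Δ_0) = 30
Clamped end conditions give two more equations: 2h_0·σ_0 + h_0·σ_1 = 6(Δ_0 - S'(0)) = -45 and h_1·σ_1 + 2h_1·σ_2 = 6(S'(4) - Δ_1) = 3.
Solving the tridiagonal system: σ_0 = -31/2, σ_1 = 17/2, σ_2 = -7/2.
On [0, 2], S(x) = 6 + 3·x - 31/4·x² + 2·x³.
With x = 1: S(1) = 13/4.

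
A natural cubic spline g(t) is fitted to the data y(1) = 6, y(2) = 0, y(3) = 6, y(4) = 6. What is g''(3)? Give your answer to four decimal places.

-14.4000

Let m_i = g''(x_i). Step sizes h_i = 1, 1, 1; slopes of the chords Δ_i = (y_(i+1) - y_i)/h_i = -6, 6, 0.
  1·m_0 + 4·m_1 + 1·m_2 = 6(Δ_1 - Δ_0) = 72
  1·m_1 + 4·m_2 + 1·m_3 = 6(Δ_2 - Δ_1) = -36
Natural end conditions: m_0 = m_3 = 0.
Solving the tridiagonal system: m_0 = 0, m_1 = 108/5, m_2 = -72/5, m_3 = 0.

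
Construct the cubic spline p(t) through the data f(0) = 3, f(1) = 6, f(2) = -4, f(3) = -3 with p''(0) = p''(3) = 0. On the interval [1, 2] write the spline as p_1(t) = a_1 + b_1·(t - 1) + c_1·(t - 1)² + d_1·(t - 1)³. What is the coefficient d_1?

Put M_i = p'' at the i-th knot. Here h = (1, 1, 1) and Δ = (3, -10, 1), so the interior equations h_(i-1)·M_(i-1) + 2(h_(i-1)+h_i)·M_i + h_i·M_(i+1) = 6(Δ_i − Δ_(i-1)) read
  1·M_0 + 4·M_1 + 1·M_2 = 6(Δ_1 - Δ_0) = -78
  1·M_1 + 4·M_2 + 1·M_3 = 6(Δ_2 - Δ_1) = 66
Natural end conditions: M_0 = M_3 = 0.
Hence M_0 = 0, M_1 = -126/5, M_2 = 114/5, M_3 = 0.
On [1, 2], with p_1(t) = a_1 + b_1·(t - 1) + c_1·(t - 1)² + d_1·(t - 1)³: c_1 = M_1/2 = -63/5, d_1 = (M_2 - M_1)/(6h_1) = 8, b_1 = Δ_1 - h_1(2M_1 + M_2)/6 = -27/5.

8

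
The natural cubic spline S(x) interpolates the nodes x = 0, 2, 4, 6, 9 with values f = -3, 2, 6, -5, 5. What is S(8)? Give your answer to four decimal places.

Let M_i = S''(x_i). Step sizes h_i = 2, 2, 2, 3; slopes of the chords Δ_i = (y_(i+1) - y_i)/h_i = 5/2, 2, -11/2, 10/3.
  2·M_0 + 8·M_1 + 2·M_2 = 6(Δ_1 - Δ_0) = -3
  2·M_1 + 8·M_2 + 2·M_3 = 6(Δ_2 - Δ_1) = -45
  2·M_2 + 10·M_3 + 3·M_4 = 6(Δ_3 - Δ_2) = 53
Natural end conditions: M_0 = M_4 = 0.
Solving the tridiagonal system: M_0 = 0, M_1 = 221/142, M_2 = -1097/142, M_3 = 486/71, M_4 = 0.
On [6, 9], S(x) = -5 - 748/213·(x - 6) + 243/71·(x - 6)² - 27/71·(x - 6)³.
With (x - 6) = 2: S(8) = -293/213.

-1.3756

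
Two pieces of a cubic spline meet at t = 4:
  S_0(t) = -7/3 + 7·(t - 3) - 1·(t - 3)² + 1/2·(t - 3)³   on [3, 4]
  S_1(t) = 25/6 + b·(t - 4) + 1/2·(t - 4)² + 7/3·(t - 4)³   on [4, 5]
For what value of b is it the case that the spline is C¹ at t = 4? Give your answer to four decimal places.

S_0'(t) = 7 - 2·(t - 3) + 3/2·(t - 3)², so S_0'(4) = 13/2. On the right, S_1'(4) = b, so b = 13/2.

6.5000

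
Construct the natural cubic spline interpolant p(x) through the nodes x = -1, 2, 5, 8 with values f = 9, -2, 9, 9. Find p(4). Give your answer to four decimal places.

5.0074

With M_i denoting the second derivative at x_i, h_i = 3, 3, 3, and Δ_i = (y_(i+1) − y_i)/h_i = -11/3, 11/3, 0:
  3·M_0 + 12·M_1 + 3·M_2 = 6(Δ_1 - Δ_0) = 44
  3·M_1 + 12·M_2 + 3·M_3 = 6(Δ_2 - Δ_1) = -22
Natural end conditions: M_0 = M_3 = 0.
Forward elimination and back-substitution give M_0 = 0, M_1 = 22/5, M_2 = -44/15, M_3 = 0.
On [2, 5], p(x) = -2 + 11/15·(x - 2) + 11/5·(x - 2)² - 11/27·(x - 2)³.
With (x - 2) = 2: p(4) = 676/135.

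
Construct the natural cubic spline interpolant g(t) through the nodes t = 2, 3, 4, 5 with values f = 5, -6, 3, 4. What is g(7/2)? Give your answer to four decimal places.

-2.4000

Put m_i = g'' at the i-th knot. Here h = (1, 1, 1) and Δ = (-11, 9, 1), so the interior equations h_(i-1)·m_(i-1) + 2(h_(i-1)+h_i)·m_i + h_i·m_(i+1) = 6(Δ_i − Δ_(i-1)) read
  1·m_0 + 4·m_1 + 1·m_2 = 6(Δ_1 - Δ_0) = 120
  1·m_1 + 4·m_2 + 1·m_3 = 6(Δ_2 - Δ_1) = -48
Natural end conditions: m_0 = m_3 = 0.
Hence m_0 = 0, m_1 = 176/5, m_2 = -104/5, m_3 = 0.
On [3, 4], g(t) = -6 + 11/15·(t - 3) + 88/5·(t - 3)² - 28/3·(t - 3)³.
With (t - 3) = 1/2: g(7/2) = -12/5.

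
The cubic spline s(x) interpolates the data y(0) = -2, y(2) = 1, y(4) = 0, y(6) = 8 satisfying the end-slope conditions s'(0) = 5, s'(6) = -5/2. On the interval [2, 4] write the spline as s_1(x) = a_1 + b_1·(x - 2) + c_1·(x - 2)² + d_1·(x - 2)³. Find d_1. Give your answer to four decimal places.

With M_i denoting the second derivative at x_i, h_i = 2, 2, 2, and Δ_i = (y_(i+1) − y_i)/h_i = 3/2, -1/2, 4:
  2·M_0 + 8·M_1 + 2·M_2 = 6(Δ_1 - Δ_0) = -12
  2·M_1 + 8·M_2 + 2·M_3 = 6(Δ_2 - Δ_1) = 27
Clamped end conditions give two more equations: 2h_0·M_0 + h_0·M_1 = 6(Δ_0 - s'(0)) = -21 and h_2·M_2 + 2h_2·M_3 = 6(s'(6) - Δ_2) = -39.
Solving: M_0 = -41/10, M_1 = -23/10, M_2 = 73/10, M_3 = -67/5.
On [2, 4], with s_1(x) = a_1 + b_1·(x - 2) + c_1·(x - 2)² + d_1·(x - 2)³: c_1 = M_1/2 = -23/20, d_1 = (M_2 - M_1)/(6h_1) = 4/5, b_1 = Δ_1 - h_1(2M_1 + M_2)/6 = -7/5.

0.8000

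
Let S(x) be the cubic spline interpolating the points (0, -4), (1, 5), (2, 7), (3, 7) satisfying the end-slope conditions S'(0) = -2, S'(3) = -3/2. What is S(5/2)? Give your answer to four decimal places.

Put M_i = S'' at the i-th knot. Here h = (1, 1, 1) and Δ = (9, 2, 0), so the interior equations h_(i-1)·M_(i-1) + 2(h_(i-1)+h_i)·M_i + h_i·M_(i+1) = 6(Δ_i − Δ_(i-1)) read
  1·M_0 + 4·M_1 + 1·M_2 = 6(Δ_1 - Δ_0) = -42
  1·M_1 + 4·M_2 + 1·M_3 = 6(Δ_2 - Δ_1) = -12
Clamped end conditions give two more equations: 2h_0·M_0 + h_0·M_1 = 6(Δ_0 - S'(0)) = 66 and h_2·M_2 + 2h_2·M_3 = 6(S'(3) - Δ_2) = -9.
Forward elimination and back-substitution give M_0 = 133/3, M_1 = -68/3, M_2 = 13/3, M_3 = -20/3.
On [2, 3], S(x) = 7 - 1/3·(x - 2) + 13/6·(x - 2)² - 11/6·(x - 2)³.
With (x - 2) = 1/2: S(5/2) = 343/48.

7.1458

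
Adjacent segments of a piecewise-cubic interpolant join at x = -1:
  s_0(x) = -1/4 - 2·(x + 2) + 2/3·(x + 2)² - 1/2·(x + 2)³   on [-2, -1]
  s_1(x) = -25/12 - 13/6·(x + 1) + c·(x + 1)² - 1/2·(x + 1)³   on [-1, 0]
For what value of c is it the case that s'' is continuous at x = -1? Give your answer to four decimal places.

s_0''(x) = 4/3 - 3·(x + 2), so s_0''(-1) = -5/3. On the right, s_1''(-1) = 2c, so c = -5/6.

-0.8333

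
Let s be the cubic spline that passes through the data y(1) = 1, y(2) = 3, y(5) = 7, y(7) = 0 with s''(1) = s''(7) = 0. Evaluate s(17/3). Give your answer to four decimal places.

5.4318

With σ_i denoting the second derivative at x_i, h_i = 1, 3, 2, and Δ_i = (y_(i+1) − y_i)/h_i = 2, 4/3, -7/2:
  1·σ_0 + 8·σ_1 + 3·σ_2 = 6(Δ_1 - Δ_0) = -4
  3·σ_1 + 10·σ_2 + 2·σ_3 = 6(Δ_2 - Δ_1) = -29
Natural end conditions: σ_0 = σ_3 = 0.
Forward elimination and back-substitution give σ_0 = 0, σ_1 = 47/71, σ_2 = -220/71, σ_3 = 0.
On [5, 7], s(x) = 7 - 611/426·(x - 5) - 110/71·(x - 5)² + 55/213·(x - 5)³.
With (x - 5) = 2/3: s(17/3) = 31238/5751.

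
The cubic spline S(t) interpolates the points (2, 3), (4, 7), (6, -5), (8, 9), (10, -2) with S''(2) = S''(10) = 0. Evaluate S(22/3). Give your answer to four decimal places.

4.5384

With m_i denoting the second derivative at x_i, h_i = 2, 2, 2, 2, and Δ_i = (y_(i+1) − y_i)/h_i = 2, -6, 7, -11/2:
  2·m_0 + 8·m_1 + 2·m_2 = 6(Δ_1 - Δ_0) = -48
  2·m_1 + 8·m_2 + 2·m_3 = 6(Δ_2 - Δ_1) = 78
  2·m_2 + 8·m_3 + 2·m_4 = 6(Δ_3 - Δ_2) = -75
Natural end conditions: m_0 = m_4 = 0.
Solving: m_0 = 0, m_1 = -1107/112, m_2 = 435/28, m_3 = -1485/112, m_4 = 0.
On [6, 8], S(t) = -5 + 17/16·(t - 6) + 435/56·(t - 6)² - 1075/448·(t - 6)³.
With (t - 6) = 4/3: S(22/3) = 3431/756.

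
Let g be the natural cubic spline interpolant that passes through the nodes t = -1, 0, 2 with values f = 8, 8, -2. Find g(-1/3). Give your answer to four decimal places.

8.3086

Put M_i = g'' at the i-th knot. Here h = (1, 2) and Δ = (0, -5), so the interior equations h_(i-1)·M_(i-1) + 2(h_(i-1)+h_i)·M_i + h_i·M_(i+1) = 6(Δ_i − Δ_(i-1)) read
  1·M_0 + 6·M_1 + 2·M_2 = 6(Δ_1 - Δ_0) = -30
Natural end conditions: M_0 = M_2 = 0.
Solving the tridiagonal system: M_0 = 0, M_1 = -5, M_2 = 0.
On [-1, 0], g(t) = 8 + 5/6·(t + 1) + 0·(t + 1)² - 5/6·(t + 1)³.
With (t + 1) = 2/3: g(-1/3) = 673/81.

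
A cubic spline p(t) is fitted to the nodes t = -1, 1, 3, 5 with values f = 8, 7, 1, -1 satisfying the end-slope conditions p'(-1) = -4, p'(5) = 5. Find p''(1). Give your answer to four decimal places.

-3.7000

Put M_i = p'' at the i-th knot. Here h = (2, 2, 2) and Δ = (-1/2, -3, -1), so the interior equations h_(i-1)·M_(i-1) + 2(h_(i-1)+h_i)·M_i + h_i·M_(i+1) = 6(Δ_i − Δ_(i-1)) read
  2·M_0 + 8·M_1 + 2·M_2 = 6(Δ_1 - Δ_0) = -15
  2·M_1 + 8·M_2 + 2·M_3 = 6(Δ_2 - Δ_1) = 12
Clamped end conditions give two more equations: 2h_0·M_0 + h_0·M_1 = 6(Δ_0 - p'(-1)) = 21 and h_2·M_2 + 2h_2·M_3 = 6(p'(5) - Δ_2) = 36.
Solving the tridiagonal system: M_0 = 71/10, M_1 = -37/10, M_2 = 1/5, M_3 = 89/10.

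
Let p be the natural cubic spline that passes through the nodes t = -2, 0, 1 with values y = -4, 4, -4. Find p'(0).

-4

Let m_i = p''(x_i). Step sizes h_i = 2, 1; slopes of the chords Δ_i = (y_(i+1) - y_i)/h_i = 4, -8.
  2·m_0 + 6·m_1 + 1·m_2 = 6(Δ_1 - Δ_0) = -72
Natural end conditions: m_0 = m_2 = 0.
Hence m_0 = 0, m_1 = -12, m_2 = 0.
On [0, 1], p'(t) = b_1 + 2c_1·t + 3d_1·t² with b_1 = Δ_1 - h_1(2m_1 + m_2)/6 = -4, c_1 = m_1/2 = -6, d_1 = (m_2 - m_1)/(6h_1) = 2. So p'(0) = -4.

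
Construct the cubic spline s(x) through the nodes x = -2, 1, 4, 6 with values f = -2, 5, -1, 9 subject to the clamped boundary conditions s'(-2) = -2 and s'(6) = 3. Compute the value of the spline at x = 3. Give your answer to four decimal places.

-0.4620

With m_i denoting the second derivative at x_i, h_i = 3, 3, 2, and Δ_i = (y_(i+1) − y_i)/h_i = 7/3, -2, 5:
  3·m_0 + 12·m_1 + 3·m_2 = 6(Δ_1 - Δ_0) = -26
  3·m_1 + 10·m_2 + 2·m_3 = 6(Δ_2 - Δ_1) = 42
Clamped end conditions give two more equations: 2h_0·m_0 + h_0·m_1 = 6(Δ_0 - s'(-2)) = 26 and h_2·m_2 + 2h_2·m_3 = 6(s'(6) - Δ_2) = -12.
Hence m_0 = 412/57, m_1 = -110/19, m_2 = 138/19, m_3 = -126/19.
On [1, 4], s(x) = 5 + 3/19·(x - 1) - 55/19·(x - 1)² + 124/171·(x - 1)³.
With (x - 1) = 2: s(3) = -79/171.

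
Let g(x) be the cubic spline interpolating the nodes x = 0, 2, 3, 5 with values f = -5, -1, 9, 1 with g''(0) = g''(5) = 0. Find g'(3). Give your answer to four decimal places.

With m_i denoting the second derivative at x_i, h_i = 2, 1, 2, and Δ_i = (y_(i+1) − y_i)/h_i = 2, 10, -4:
  2·m_0 + 6·m_1 + 1·m_2 = 6(Δ_1 - Δ_0) = 48
  1·m_1 + 6·m_2 + 2·m_3 = 6(Δ_2 - Δ_1) = -84
Natural end conditions: m_0 = m_3 = 0.
Forward elimination and back-substitution give m_0 = 0, m_1 = 372/35, m_2 = -552/35, m_3 = 0.
On [3, 5], g'(x) = b_2 + 2c_2·(x - 3) + 3d_2·(x - 3)² with b_2 = Δ_2 - h_2(2m_2 + m_3)/6 = 228/35, c_2 = m_2/2 = -276/35, d_2 = (m_3 - m_2)/(6h_2) = 46/35. So g'(3) = 228/35.

6.5143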